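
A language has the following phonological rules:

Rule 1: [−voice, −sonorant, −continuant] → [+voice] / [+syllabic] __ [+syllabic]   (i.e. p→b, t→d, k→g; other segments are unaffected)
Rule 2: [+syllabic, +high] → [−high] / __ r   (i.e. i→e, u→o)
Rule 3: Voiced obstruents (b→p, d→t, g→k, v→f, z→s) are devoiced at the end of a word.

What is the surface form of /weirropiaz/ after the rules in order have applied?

Rule 1 (intervocalic voicing): /p/ is a voiceless stop between vowels /o/ and /i/, so it voices to [b]. /weirropiaz/ → weirrobiaz.
Rule 2 (pre-rhotic lowering): /i/ is a high vowel immediately before /r/, so it lowers to [e]. /weirrobiaz/ → weerrobiaz.
Rule 3 (final devoicing): /z/ is a voiced obstruent in word-final position, so it devoices to [s]. /weerrobiaz/ → weerrobias.

weerrobias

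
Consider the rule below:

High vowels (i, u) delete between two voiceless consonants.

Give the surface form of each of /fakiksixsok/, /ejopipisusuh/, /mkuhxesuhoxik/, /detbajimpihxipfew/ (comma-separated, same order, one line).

fakksxsok, ejoppssh, mkhxeshoxk, detbajimphxpfew

/fakiksixsok/: /i/ is a high vowel flanked by voiceless consonants /k/ and /k/, so it deletes. /i/ is a high vowel flanked by voiceless consonants /s/ and /x/, so it deletes. → [fakksxsok].
/ejopipisusuh/: /i/ is a high vowel flanked by voiceless consonants /p/ and /p/, so it deletes. /i/ is a high vowel flanked by voiceless consonants /p/ and /s/, so it deletes. /u/ is a high vowel flanked by voiceless consonants /s/ and /s/, so it deletes. /u/ is a high vowel flanked by voiceless consonants /s/ and /h/, so it deletes. → [ejoppssh].
/mkuhxesuhoxik/: /u/ is a high vowel flanked by voiceless consonants /k/ and /h/, so it deletes. /u/ is a high vowel flanked by voiceless consonants /s/ and /h/, so it deletes. /i/ is a high vowel flanked by voiceless consonants /x/ and /k/, so it deletes. → [mkhxeshoxk].
/detbajimpihxipfew/: /i/ is a high vowel flanked by voiceless consonants /p/ and /h/, so it deletes. /i/ is a high vowel flanked by voiceless consonants /x/ and /p/, so it deletes. → [detbajimphxpfew].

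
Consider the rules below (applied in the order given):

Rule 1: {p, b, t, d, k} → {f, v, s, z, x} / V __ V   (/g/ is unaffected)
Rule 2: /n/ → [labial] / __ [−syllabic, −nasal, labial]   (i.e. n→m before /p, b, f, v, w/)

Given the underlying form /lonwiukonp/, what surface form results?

Rule 1 (intervocalic spirantization): /k/ is a stop between vowels /u/ and /o/, so it spirantizes to the fricative [x]. /lonwiukonp/ → lonwiuxonp.
Rule 2 (nasal place assimilation): /n/ precedes the labial consonant /w/, so it assimilates in place to [m]. /n/ precedes the labial consonant /p/, so it assimilates in place to [m]. /lonwiuxonp/ → lomwiuxomp.

lomwiuxomp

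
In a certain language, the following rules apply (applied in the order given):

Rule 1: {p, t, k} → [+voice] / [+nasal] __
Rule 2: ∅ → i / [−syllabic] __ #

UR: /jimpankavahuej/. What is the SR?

Rule 1 (post-nasal voicing): /p/ is a voiceless stop immediately after the nasal /m/, so it voices to [b]. /k/ is a voiceless stop immediately after the nasal /n/, so it voices to [g]. /jimpankavahuej/ → jimbangavahuej.
Rule 2 (final i-epenthesis): the form ends in the consonant /j/, so [i] is inserted word-finally. /jimbangavahuej/ → jimbangavahueji.

jimbangavahueji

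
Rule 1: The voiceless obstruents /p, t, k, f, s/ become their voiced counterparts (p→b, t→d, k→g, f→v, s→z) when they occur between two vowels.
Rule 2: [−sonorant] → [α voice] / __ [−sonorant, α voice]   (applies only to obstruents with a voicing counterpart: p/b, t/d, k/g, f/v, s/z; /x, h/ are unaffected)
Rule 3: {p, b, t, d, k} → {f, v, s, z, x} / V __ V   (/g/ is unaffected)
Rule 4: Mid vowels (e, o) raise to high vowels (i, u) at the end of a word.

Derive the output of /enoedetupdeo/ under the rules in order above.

Rule 1 (intervocalic voicing): /t/ is a voiceless obstruent between vowels /e/ and /u/, so it voices to [d]. /enoedetupdeo/ → enoededupdeo.
Rule 2 (regressive voicing assimilation): /p/ precedes the voiced obstruent /d/, so it voices to [b] by assimilation. /enoededupdeo/ → enoededubdeo.
Rule 3 (intervocalic spirantization): /d/ is a stop between vowels /e/ and /e/, so it spirantizes to the fricative [z]. /d/ is a stop between vowels /e/ and /u/, so it spirantizes to the fricative [z]. /enoededubdeo/ → enoezezubdeo.
Rule 4 (final vowel raising): /o/ is a mid vowel in word-final position, so it raises to [u]. /enoezezubdeo/ → enoezezubdeu.

enoezezubdeu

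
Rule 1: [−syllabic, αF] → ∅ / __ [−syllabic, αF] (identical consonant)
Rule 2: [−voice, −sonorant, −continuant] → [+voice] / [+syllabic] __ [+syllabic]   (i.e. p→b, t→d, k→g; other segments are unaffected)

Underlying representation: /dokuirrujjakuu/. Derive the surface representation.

doguirujaguu

Rule 1 (degemination): /rr/ is a geminate; the first /r/ deletes. /jj/ is a geminate; the first /j/ deletes. /dokuirrujjakuu/ → dokuirujakuu.
Rule 2 (intervocalic voicing): /k/ is a voiceless stop between vowels /o/ and /u/, so it voices to [g]. /k/ is a voiceless stop between vowels /a/ and /u/, so it voices to [g]. /dokuirujakuu/ → doguirujaguu.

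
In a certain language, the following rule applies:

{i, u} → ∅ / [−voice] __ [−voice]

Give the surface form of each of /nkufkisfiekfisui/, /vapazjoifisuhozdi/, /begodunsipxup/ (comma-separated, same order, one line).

/nkufkisfiekfisui/: /u/ is a high vowel flanked by voiceless consonants /k/ and /f/, so it deletes. /i/ is a high vowel flanked by voiceless consonants /k/ and /s/, so it deletes. /i/ is a high vowel flanked by voiceless consonants /f/ and /s/, so it deletes. → [nkfksfiekfsui].
/vapazjoifisuhozdi/: /i/ is a high vowel flanked by voiceless consonants /f/ and /s/, so it deletes. /u/ is a high vowel flanked by voiceless consonants /s/ and /h/, so it deletes. → [vapazjoifshozdi].
/begodunsipxup/: /i/ is a high vowel flanked by voiceless consonants /s/ and /p/, so it deletes. /u/ is a high vowel flanked by voiceless consonants /x/ and /p/, so it deletes. → [begodunspxp].

nkfksfiekfsui, vapazjoifshozdi, begodunspxp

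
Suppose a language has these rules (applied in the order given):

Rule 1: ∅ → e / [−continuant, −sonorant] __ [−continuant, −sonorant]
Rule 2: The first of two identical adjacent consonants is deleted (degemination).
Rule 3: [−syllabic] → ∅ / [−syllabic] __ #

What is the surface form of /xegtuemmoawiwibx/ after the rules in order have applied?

Rule 1 (stop-cluster e-epenthesis): /g/ and /t/ form a stop–stop cluster, so [e] is inserted between them. /xegtuemmoawiwibx/ → xegetuemmoawiwibx.
Rule 2 (degemination): /mm/ is a geminate; the first /m/ deletes. /xegetuemmoawiwibx/ → xegetuemoawiwibx.
Rule 3 (final cluster simplification): /x/ is the second consonant of a word-final cluster /bx/, so it deletes. /xegetuemoawiwibx/ → xegetuemoawiwib.

xegetuemoawiwib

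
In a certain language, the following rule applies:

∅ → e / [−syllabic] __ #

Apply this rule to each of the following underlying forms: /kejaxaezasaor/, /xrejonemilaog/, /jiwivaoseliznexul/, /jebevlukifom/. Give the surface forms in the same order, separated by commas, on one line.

kejaxaezasaore, xrejonemilaoge, jiwivaoseliznexule, jebevlukifome

/kejaxaezasaor/: the form ends in the consonant /r/, so [e] is inserted word-finally. → [kejaxaezasaore].
/xrejonemilaog/: the form ends in the consonant /g/, so [e] is inserted word-finally. → [xrejonemilaoge].
/jiwivaoseliznexul/: the form ends in the consonant /l/, so [e] is inserted word-finally. → [jiwivaoseliznexule].
/jebevlukifom/: the form ends in the consonant /m/, so [e] is inserted word-finally. → [jebevlukifome].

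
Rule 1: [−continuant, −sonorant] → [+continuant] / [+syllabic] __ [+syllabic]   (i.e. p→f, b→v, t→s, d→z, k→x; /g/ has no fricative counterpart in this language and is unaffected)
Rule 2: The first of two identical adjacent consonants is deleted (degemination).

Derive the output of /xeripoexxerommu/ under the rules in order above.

xerifoexeromu

Rule 1 (intervocalic spirantization): /p/ is a stop between vowels /i/ and /o/, so it spirantizes to the fricative [f]. /xeripoexxerommu/ → xerifoexxerommu.
Rule 2 (degemination): /xx/ is a geminate; the first /x/ deletes. /mm/ is a geminate; the first /m/ deletes. /xerifoexxerommu/ → xerifoexeromu.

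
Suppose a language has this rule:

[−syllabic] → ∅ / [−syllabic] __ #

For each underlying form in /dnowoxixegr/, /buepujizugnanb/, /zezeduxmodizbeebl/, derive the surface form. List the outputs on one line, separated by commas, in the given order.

/dnowoxixegr/: /r/ is the second consonant of a word-final cluster /gr/, so it deletes. → [dnowoxixeg].
/buepujizugnanb/: /b/ is the second consonant of a word-final cluster /nb/, so it deletes. → [buepujizugnan].
/zezeduxmodizbeebl/: /l/ is the second consonant of a word-final cluster /bl/, so it deletes. → [zezeduxmodizbeeb].

dnowoxixeg, buepujizugnan, zezeduxmodizbeeb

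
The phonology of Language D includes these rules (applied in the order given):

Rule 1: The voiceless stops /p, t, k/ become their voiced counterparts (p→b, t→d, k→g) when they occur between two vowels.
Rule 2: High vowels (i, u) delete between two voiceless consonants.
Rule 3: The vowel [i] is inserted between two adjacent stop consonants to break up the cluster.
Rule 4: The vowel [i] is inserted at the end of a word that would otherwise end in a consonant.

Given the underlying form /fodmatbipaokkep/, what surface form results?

fodmatibibaokikepi

Rule 1 (intervocalic voicing): /p/ is a voiceless stop between vowels /i/ and /a/, so it voices to [b]. /fodmatbipaokkep/ → fodmatbibaokkep.
Rule 2 (high vowel syncope): no segment meets the environment; /fodmatbibaokkep/ is unchanged.
Rule 3 (stop-cluster i-epenthesis): /t/ and /b/ form a stop–stop cluster, so [i] is inserted between them. /k/ and /k/ form a stop–stop cluster, so [i] is inserted between them. /fodmatbibaokkep/ → fodmatibibaokikep.
Rule 4 (final i-epenthesis): the form ends in the consonant /p/, so [i] is inserted word-finally. /fodmatibibaokikep/ → fodmatibibaokikepi.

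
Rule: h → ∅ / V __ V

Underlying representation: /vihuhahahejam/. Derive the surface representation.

/h/ occurs between vowels /i/ and /u/, so it deletes.
/h/ occurs between vowels /u/ and /a/, so it deletes.
/h/ occurs between vowels /a/ and /a/, so it deletes.
/h/ occurs between vowels /a/ and /e/, so it deletes.
Surface form: [viuaaejam].

viuaaejam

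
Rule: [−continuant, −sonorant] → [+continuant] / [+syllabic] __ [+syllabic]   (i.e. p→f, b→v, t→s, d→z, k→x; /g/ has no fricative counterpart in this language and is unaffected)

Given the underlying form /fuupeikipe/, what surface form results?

fuufeixife

/p/ is a stop between vowels /u/ and /e/, so it spirantizes to the fricative [f].
/k/ is a stop between vowels /i/ and /i/, so it spirantizes to the fricative [x].
/p/ is a stop between vowels /i/ and /e/, so it spirantizes to the fricative [f].
Surface form: [fuufeixife].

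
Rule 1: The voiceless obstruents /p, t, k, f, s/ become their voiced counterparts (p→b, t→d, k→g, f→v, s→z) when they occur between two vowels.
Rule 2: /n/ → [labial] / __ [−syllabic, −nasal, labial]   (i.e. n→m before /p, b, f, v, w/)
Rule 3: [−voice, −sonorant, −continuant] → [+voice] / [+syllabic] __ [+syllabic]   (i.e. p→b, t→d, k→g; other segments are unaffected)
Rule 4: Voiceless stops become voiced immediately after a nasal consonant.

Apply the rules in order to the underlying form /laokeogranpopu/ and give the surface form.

Rule 1 (intervocalic voicing): /k/ is a voiceless obstruent between vowels /o/ and /e/, so it voices to [g]. /p/ is a voiceless obstruent between vowels /o/ and /u/, so it voices to [b]. /laokeogranpopu/ → laogeogranpobu.
Rule 2 (nasal place assimilation): /n/ precedes the labial consonant /p/, so it assimilates in place to [m]. /laogeogranpobu/ → laogeogrampobu.
Rule 3 (intervocalic voicing): no segment meets the environment; /laogeogrampobu/ is unchanged.
Rule 4 (post-nasal voicing): /p/ is a voiceless stop immediately after the nasal /m/, so it voices to [b]. /laogeogrampobu/ → laogeogrambobu.

laogeogrambobu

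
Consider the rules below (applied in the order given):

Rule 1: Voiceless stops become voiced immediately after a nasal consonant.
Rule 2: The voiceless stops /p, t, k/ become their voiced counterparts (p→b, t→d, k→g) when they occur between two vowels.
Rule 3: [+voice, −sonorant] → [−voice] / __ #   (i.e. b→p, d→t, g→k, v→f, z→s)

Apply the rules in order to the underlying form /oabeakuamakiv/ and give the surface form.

oabeaguamagif

Rule 1 (post-nasal voicing): no segment meets the environment; /oabeakuamakiv/ is unchanged.
Rule 2 (intervocalic voicing): /k/ is a voiceless stop between vowels /a/ and /u/, so it voices to [g]. /k/ is a voiceless stop between vowels /a/ and /i/, so it voices to [g]. /oabeakuamakiv/ → oabeaguamagiv.
Rule 3 (final devoicing): /v/ is a voiced obstruent in word-final position, so it devoices to [f]. /oabeaguamagiv/ → oabeaguamagif.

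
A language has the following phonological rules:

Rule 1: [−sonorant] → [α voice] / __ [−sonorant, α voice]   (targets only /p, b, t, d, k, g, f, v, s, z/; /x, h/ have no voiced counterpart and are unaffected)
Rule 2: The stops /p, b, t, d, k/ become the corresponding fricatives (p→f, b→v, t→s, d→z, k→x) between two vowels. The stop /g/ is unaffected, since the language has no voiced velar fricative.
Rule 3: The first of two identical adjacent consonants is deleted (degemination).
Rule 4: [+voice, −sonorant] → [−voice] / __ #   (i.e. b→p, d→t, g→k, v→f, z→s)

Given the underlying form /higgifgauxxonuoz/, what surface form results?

higivgauxonuos

Rule 1 (regressive voicing assimilation): /f/ precedes the voiced obstruent /g/, so it voices to [v] by assimilation. /higgifgauxxonuoz/ → higgivgauxxonuoz.
Rule 2 (intervocalic spirantization): no segment meets the environment; /higgivgauxxonuoz/ is unchanged.
Rule 3 (degemination): /gg/ is a geminate; the first /g/ deletes. /xx/ is a geminate; the first /x/ deletes. /higgivgauxxonuoz/ → higivgauxonuoz.
Rule 4 (final devoicing): /z/ is a voiced obstruent in word-final position, so it devoices to [s]. /higivgauxonuoz/ → higivgauxonuos.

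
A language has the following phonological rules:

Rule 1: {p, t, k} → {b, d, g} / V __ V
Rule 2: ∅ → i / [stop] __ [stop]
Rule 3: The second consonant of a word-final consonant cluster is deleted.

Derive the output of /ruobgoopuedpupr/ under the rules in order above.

Rule 1 (intervocalic voicing): /p/ is a voiceless stop between vowels /o/ and /u/, so it voices to [b]. /ruobgoopuedpupr/ → ruobgoobuedpupr.
Rule 2 (stop-cluster i-epenthesis): /b/ and /g/ form a stop–stop cluster, so [i] is inserted between them. /d/ and /p/ form a stop–stop cluster, so [i] is inserted between them. /ruobgoobuedpupr/ → ruobigoobuedipupr.
Rule 3 (final cluster simplification): /r/ is the second consonant of a word-final cluster /pr/, so it deletes. /ruobigoobuedipupr/ → ruobigoobuedipup.

ruobigoobuedipup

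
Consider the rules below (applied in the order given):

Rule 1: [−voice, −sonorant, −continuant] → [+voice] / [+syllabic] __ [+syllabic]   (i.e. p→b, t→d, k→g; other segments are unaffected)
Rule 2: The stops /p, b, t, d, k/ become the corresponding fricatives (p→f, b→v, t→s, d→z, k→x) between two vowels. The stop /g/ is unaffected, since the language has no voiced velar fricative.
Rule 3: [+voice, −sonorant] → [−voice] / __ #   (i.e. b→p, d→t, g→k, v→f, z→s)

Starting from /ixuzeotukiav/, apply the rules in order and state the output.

ixuzeozugiaf

Rule 1 (intervocalic voicing): /t/ is a voiceless stop between vowels /o/ and /u/, so it voices to [d]. /k/ is a voiceless stop between vowels /u/ and /i/, so it voices to [g]. /ixuzeotukiav/ → ixuzeodugiav.
Rule 2 (intervocalic spirantization): /d/ is a stop between vowels /o/ and /u/, so it spirantizes to the fricative [z]. /ixuzeodugiav/ → ixuzeozugiav.
Rule 3 (final devoicing): /v/ is a voiced obstruent in word-final position, so it devoices to [f]. /ixuzeozugiav/ → ixuzeozugiaf.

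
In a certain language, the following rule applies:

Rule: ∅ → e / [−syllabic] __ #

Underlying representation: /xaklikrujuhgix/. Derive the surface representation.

the form ends in the consonant /x/, so [e] is inserted word-finally.
Surface form: [xaklikrujuhgixe].

xaklikrujuhgixe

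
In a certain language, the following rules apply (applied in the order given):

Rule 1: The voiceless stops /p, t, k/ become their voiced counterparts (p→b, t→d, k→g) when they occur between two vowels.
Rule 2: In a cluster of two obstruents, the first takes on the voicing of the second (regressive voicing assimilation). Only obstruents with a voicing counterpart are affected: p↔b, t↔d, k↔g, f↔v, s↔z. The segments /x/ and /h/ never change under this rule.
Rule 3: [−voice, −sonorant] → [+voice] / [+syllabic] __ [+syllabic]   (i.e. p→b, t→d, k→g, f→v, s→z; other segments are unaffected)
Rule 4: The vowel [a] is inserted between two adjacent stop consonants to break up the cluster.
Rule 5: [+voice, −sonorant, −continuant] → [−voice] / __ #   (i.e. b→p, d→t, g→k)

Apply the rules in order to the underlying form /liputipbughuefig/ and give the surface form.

Rule 1 (intervocalic voicing): /p/ is a voiceless stop between vowels /i/ and /u/, so it voices to [b]. /t/ is a voiceless stop between vowels /u/ and /i/, so it voices to [d]. /liputipbughuefig/ → libudipbughuefig.
Rule 2 (regressive voicing assimilation): /p/ precedes the voiced obstruent /b/, so it voices to [b] by assimilation. /g/ precedes the voiceless obstruent /h/, so it devoices to [k] by assimilation. /libudipbughuefig/ → libudibbukhuefig.
Rule 3 (intervocalic voicing): /f/ is a voiceless obstruent between vowels /e/ and /i/, so it voices to [v]. /libudibbukhuefig/ → libudibbukhuevig.
Rule 4 (stop-cluster a-epenthesis): /b/ and /b/ form a stop–stop cluster, so [a] is inserted between them. /libudibbukhuevig/ → libudibabukhuevig.
Rule 5 (final devoicing): /g/ is a voiced stop in word-final position, so it devoices to [k]. /libudibabukhuevig/ → libudibabukhuevik.

libudibabukhuevik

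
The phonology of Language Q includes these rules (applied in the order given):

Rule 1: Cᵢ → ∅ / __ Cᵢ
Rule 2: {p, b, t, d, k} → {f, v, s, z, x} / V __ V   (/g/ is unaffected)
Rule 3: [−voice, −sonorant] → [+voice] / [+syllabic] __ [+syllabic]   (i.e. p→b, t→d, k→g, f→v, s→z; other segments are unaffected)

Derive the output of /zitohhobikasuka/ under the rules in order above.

zizohovixazuxa

Rule 1 (degemination): /hh/ is a geminate; the first /h/ deletes. /zitohhobikasuka/ → zitohobikasuka.
Rule 2 (intervocalic spirantization): /t/ is a stop between vowels /i/ and /o/, so it spirantizes to the fricative [s]. /b/ is a stop between vowels /o/ and /i/, so it spirantizes to the fricative [v]. /k/ is a stop between vowels /i/ and /a/, so it spirantizes to the fricative [x]. /k/ is a stop between vowels /u/ and /a/, so it spirantizes to the fricative [x]. /zitohobikasuka/ → zisohovixasuxa.
Rule 3 (intervocalic voicing): /s/ is a voiceless obstruent between vowels /i/ and /o/, so it voices to [z]. /s/ is a voiceless obstruent between vowels /a/ and /u/, so it voices to [z]. /zisohovixasuxa/ → zizohovixazuxa.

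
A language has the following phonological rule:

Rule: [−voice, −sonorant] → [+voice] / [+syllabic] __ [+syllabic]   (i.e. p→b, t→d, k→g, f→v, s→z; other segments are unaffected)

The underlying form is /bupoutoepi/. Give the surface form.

buboudoebi

/p/ is a voiceless obstruent between vowels /u/ and /o/, so it voices to [b].
/t/ is a voiceless obstruent between vowels /u/ and /o/, so it voices to [d].
/p/ is a voiceless obstruent between vowels /e/ and /i/, so it voices to [b].
Surface form: [buboudoebi].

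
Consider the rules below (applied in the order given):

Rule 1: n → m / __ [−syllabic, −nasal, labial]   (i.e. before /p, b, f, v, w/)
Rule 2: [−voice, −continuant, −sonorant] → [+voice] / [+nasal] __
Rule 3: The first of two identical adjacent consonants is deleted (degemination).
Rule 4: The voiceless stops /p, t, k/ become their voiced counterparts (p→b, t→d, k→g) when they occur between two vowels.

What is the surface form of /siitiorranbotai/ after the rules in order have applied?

Rule 1 (nasal place assimilation): /n/ precedes the labial consonant /b/, so it assimilates in place to [m]. /siitiorranbotai/ → siitiorrambotai.
Rule 2 (post-nasal voicing): no segment meets the environment; /siitiorrambotai/ is unchanged.
Rule 3 (degemination): /rr/ is a geminate; the first /r/ deletes. /siitiorrambotai/ → siitiorambotai.
Rule 4 (intervocalic voicing): /t/ is a voiceless stop between vowels /i/ and /i/, so it voices to [d]. /t/ is a voiceless stop between vowels /o/ and /a/, so it voices to [d]. /siitiorambotai/ → siidiorambodai.

siidiorambodai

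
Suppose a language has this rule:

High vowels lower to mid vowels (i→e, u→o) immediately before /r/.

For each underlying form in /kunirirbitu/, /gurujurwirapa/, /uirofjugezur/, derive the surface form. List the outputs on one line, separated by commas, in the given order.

kunererbitu, gorujorwerapa, uerofjugezor

/kunirirbitu/: /i/ is a high vowel immediately before /r/, so it lowers to [e]. /i/ is a high vowel immediately before /r/, so it lowers to [e]. → [kunererbitu].
/gurujurwirapa/: /u/ is a high vowel immediately before /r/, so it lowers to [o]. /u/ is a high vowel immediately before /r/, so it lowers to [o]. /i/ is a high vowel immediately before /r/, so it lowers to [e]. → [gorujorwerapa].
/uirofjugezur/: /i/ is a high vowel immediately before /r/, so it lowers to [e]. /u/ is a high vowel immediately before /r/, so it lowers to [o]. → [uerofjugezor].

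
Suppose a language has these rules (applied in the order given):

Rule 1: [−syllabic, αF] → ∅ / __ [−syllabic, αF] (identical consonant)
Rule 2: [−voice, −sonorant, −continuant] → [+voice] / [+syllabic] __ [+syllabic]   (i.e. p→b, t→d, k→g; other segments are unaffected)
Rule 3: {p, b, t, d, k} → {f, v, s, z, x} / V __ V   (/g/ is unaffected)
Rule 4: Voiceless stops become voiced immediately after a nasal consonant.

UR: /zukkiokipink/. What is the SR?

Rule 1 (degemination): /kk/ is a geminate; the first /k/ deletes. /zukkiokipink/ → zukiokipink.
Rule 2 (intervocalic voicing): /k/ is a voiceless stop between vowels /u/ and /i/, so it voices to [g]. /k/ is a voiceless stop between vowels /o/ and /i/, so it voices to [g]. /p/ is a voiceless stop between vowels /i/ and /i/, so it voices to [b]. /zukiokipink/ → zugiogibink.
Rule 3 (intervocalic spirantization): /b/ is a stop between vowels /i/ and /i/, so it spirantizes to the fricative [v]. /zugiogibink/ → zugiogivink.
Rule 4 (post-nasal voicing): /k/ is a voiceless stop immediately after the nasal /n/, so it voices to [g]. /zugiogivink/ → zugiogiving.

zugiogiving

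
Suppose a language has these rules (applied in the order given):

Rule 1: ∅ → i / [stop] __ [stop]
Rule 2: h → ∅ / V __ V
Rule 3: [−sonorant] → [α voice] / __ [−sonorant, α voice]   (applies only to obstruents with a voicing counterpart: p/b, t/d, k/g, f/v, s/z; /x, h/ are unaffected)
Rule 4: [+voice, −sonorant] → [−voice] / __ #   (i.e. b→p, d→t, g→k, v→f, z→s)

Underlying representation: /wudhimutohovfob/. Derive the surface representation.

wuthimutooffop

Rule 1 (stop-cluster i-epenthesis): no segment meets the environment; /wudhimutohovfob/ is unchanged.
Rule 2 (intervocalic h-deletion): /h/ occurs between vowels /o/ and /o/, so it deletes. /wudhimutohovfob/ → wudhimutoovfob.
Rule 3 (regressive voicing assimilation): /d/ precedes the voiceless obstruent /h/, so it devoices to [t] by assimilation. /v/ precedes the voiceless obstruent /f/, so it devoices to [f] by assimilation. /wudhimutoovfob/ → wuthimutooffob.
Rule 4 (final devoicing): /b/ is a voiced obstruent in word-final position, so it devoices to [p]. /wuthimutooffob/ → wuthimutooffop.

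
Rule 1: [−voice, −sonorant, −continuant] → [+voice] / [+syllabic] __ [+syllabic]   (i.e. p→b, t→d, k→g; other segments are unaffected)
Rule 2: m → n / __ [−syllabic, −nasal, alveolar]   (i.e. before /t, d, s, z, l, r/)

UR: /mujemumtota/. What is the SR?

mujemuntoda

Rule 1 (intervocalic voicing): /t/ is a voiceless stop between vowels /o/ and /a/, so it voices to [d]. /mujemumtota/ → mujemumtoda.
Rule 2 (nasal place assimilation): /m/ precedes the alveolar consonant /t/, so it assimilates in place to [n]. /mujemumtoda/ → mujemuntoda.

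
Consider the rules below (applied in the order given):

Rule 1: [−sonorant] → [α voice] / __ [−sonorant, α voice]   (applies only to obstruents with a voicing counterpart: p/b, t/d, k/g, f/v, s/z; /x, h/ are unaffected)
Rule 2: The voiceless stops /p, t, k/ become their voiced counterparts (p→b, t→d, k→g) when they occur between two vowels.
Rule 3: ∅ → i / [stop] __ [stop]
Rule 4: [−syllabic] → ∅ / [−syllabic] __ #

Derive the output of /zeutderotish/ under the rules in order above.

Rule 1 (regressive voicing assimilation): /t/ precedes the voiced obstruent /d/, so it voices to [d] by assimilation. /zeutderotish/ → zeudderotish.
Rule 2 (intervocalic voicing): /t/ is a voiceless stop between vowels /o/ and /i/, so it voices to [d]. /zeudderotish/ → zeudderodish.
Rule 3 (stop-cluster i-epenthesis): /d/ and /d/ form a stop–stop cluster, so [i] is inserted between them. /zeudderodish/ → zeudiderodish.
Rule 4 (final cluster simplification): /h/ is the second consonant of a word-final cluster /sh/, so it deletes. /zeudiderodish/ → zeudiderodis.

zeudiderodis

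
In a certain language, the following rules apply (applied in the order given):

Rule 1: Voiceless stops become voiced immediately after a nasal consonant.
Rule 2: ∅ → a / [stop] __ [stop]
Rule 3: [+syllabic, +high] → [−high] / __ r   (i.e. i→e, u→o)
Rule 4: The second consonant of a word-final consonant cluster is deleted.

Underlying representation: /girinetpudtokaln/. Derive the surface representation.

gerinetapudatokal

Rule 1 (post-nasal voicing): no segment meets the environment; /girinetpudtokaln/ is unchanged.
Rule 2 (stop-cluster a-epenthesis): /t/ and /p/ form a stop–stop cluster, so [a] is inserted between them. /d/ and /t/ form a stop–stop cluster, so [a] is inserted between them. /girinetpudtokaln/ → girinetapudatokaln.
Rule 3 (pre-rhotic lowering): /i/ is a high vowel immediately before /r/, so it lowers to [e]. /girinetapudatokaln/ → gerinetapudatokaln.
Rule 4 (final cluster simplification): /n/ is the second consonant of a word-final cluster /ln/, so it deletes. /gerinetapudatokaln/ → gerinetapudatokal.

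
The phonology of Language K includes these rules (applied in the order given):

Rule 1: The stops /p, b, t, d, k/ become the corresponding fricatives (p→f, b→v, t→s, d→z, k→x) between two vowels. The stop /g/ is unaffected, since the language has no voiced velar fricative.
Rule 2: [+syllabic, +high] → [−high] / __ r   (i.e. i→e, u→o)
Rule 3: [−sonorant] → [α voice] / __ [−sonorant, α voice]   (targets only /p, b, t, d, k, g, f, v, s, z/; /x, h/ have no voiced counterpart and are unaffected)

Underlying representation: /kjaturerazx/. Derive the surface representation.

kjasorerasx

Rule 1 (intervocalic spirantization): /t/ is a stop between vowels /a/ and /u/, so it spirantizes to the fricative [s]. /kjaturerazx/ → kjasurerazx.
Rule 2 (pre-rhotic lowering): /u/ is a high vowel immediately before /r/, so it lowers to [o]. /kjasurerazx/ → kjasorerazx.
Rule 3 (regressive voicing assimilation): /z/ precedes the voiceless obstruent /x/, so it devoices to [s] by assimilation. /kjasorerazx/ → kjasorerasx.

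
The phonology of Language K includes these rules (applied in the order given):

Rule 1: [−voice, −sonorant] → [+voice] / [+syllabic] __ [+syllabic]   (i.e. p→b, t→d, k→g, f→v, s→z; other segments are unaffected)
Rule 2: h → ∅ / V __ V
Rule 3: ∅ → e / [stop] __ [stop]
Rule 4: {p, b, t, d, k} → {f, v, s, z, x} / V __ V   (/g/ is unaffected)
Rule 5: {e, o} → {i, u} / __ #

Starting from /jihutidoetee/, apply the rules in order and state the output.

jiuzizoezei

Rule 1 (intervocalic voicing): /t/ is a voiceless obstruent between vowels /u/ and /i/, so it voices to [d]. /t/ is a voiceless obstruent between vowels /e/ and /e/, so it voices to [d]. /jihutidoetee/ → jihudidoedee.
Rule 2 (intervocalic h-deletion): /h/ occurs between vowels /i/ and /u/, so it deletes. /jihudidoedee/ → jiudidoedee.
Rule 3 (stop-cluster e-epenthesis): no segment meets the environment; /jiudidoedee/ is unchanged.
Rule 4 (intervocalic spirantization): /d/ is a stop between vowels /u/ and /i/, so it spirantizes to the fricative [z]. /d/ is a stop between vowels /i/ and /o/, so it spirantizes to the fricative [z]. /d/ is a stop between vowels /e/ and /e/, so it spirantizes to the fricative [z]. /jiudidoedee/ → jiuzizoezee.
Rule 5 (final vowel raising): /e/ is a mid vowel in word-final position, so it raises to [i]. /jiuzizoezee/ → jiuzizoezei.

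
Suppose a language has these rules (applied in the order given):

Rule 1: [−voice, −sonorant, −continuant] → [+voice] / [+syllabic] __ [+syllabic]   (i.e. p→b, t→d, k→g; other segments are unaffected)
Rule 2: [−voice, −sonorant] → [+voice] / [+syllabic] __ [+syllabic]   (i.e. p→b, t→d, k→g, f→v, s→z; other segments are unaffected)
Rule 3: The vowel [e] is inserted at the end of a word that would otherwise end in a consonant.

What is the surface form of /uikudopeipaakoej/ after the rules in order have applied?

Rule 1 (intervocalic voicing): /k/ is a voiceless stop between vowels /i/ and /u/, so it voices to [g]. /p/ is a voiceless stop between vowels /o/ and /e/, so it voices to [b]. /p/ is a voiceless stop between vowels /i/ and /a/, so it voices to [b]. /k/ is a voiceless stop between vowels /a/ and /o/, so it voices to [g]. /uikudopeipaakoej/ → uigudobeibaagoej.
Rule 2 (intervocalic voicing): no segment meets the environment; /uigudobeibaagoej/ is unchanged.
Rule 3 (final e-epenthesis): the form ends in the consonant /j/, so [e] is inserted word-finally. /uigudobeibaagoej/ → uigudobeibaagoeje.

uigudobeibaagoeje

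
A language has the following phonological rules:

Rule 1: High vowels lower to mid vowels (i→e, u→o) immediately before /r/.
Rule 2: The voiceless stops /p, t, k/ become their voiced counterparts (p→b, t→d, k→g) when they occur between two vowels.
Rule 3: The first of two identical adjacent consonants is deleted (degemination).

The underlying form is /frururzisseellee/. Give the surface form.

frororziseelee

Rule 1 (pre-rhotic lowering): /u/ is a high vowel immediately before /r/, so it lowers to [o]. /u/ is a high vowel immediately before /r/, so it lowers to [o]. /frururzisseellee/ → frororzisseellee.
Rule 2 (intervocalic voicing): no segment meets the environment; /frororzisseellee/ is unchanged.
Rule 3 (degemination): /ss/ is a geminate; the first /s/ deletes. /ll/ is a geminate; the first /l/ deletes. /frororzisseellee/ → frororziseelee.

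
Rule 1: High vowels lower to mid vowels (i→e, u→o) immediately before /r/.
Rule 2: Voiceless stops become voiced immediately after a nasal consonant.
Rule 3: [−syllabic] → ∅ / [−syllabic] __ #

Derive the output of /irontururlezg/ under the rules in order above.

Rule 1 (pre-rhotic lowering): /i/ is a high vowel immediately before /r/, so it lowers to [e]. /u/ is a high vowel immediately before /r/, so it lowers to [o]. /u/ is a high vowel immediately before /r/, so it lowers to [o]. /irontururlezg/ → erontororlezg.
Rule 2 (post-nasal voicing): /t/ is a voiceless stop immediately after the nasal /n/, so it voices to [d]. /erontororlezg/ → erondororlezg.
Rule 3 (final cluster simplification): /g/ is the second consonant of a word-final cluster /zg/, so it deletes. /erondororlezg/ → erondororlez.

erondororlez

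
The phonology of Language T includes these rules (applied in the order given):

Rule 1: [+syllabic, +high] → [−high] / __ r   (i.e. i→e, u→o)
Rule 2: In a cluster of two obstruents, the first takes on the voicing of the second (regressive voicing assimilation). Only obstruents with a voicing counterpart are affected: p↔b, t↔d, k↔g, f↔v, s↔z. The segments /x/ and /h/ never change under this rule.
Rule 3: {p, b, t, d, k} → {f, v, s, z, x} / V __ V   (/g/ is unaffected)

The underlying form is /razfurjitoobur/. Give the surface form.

Rule 1 (pre-rhotic lowering): /u/ is a high vowel immediately before /r/, so it lowers to [o]. /u/ is a high vowel immediately before /r/, so it lowers to [o]. /razfurjitoobur/ → razforjitoobor.
Rule 2 (regressive voicing assimilation): /z/ precedes the voiceless obstruent /f/, so it devoices to [s] by assimilation. /razforjitoobor/ → rasforjitoobor.
Rule 3 (intervocalic spirantization): /t/ is a stop between vowels /i/ and /o/, so it spirantizes to the fricative [s]. /b/ is a stop between vowels /o/ and /o/, so it spirantizes to the fricative [v]. /rasforjitoobor/ → rasforjisoovor.

rasforjisoovor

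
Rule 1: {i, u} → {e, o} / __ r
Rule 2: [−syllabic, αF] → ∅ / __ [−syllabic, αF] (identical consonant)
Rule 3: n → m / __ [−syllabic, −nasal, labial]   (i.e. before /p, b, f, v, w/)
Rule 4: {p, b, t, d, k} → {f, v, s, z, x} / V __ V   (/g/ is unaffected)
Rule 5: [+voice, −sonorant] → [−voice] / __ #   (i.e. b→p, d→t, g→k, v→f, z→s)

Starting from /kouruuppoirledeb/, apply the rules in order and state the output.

Rule 1 (pre-rhotic lowering): /u/ is a high vowel immediately before /r/, so it lowers to [o]. /i/ is a high vowel immediately before /r/, so it lowers to [e]. /kouruuppoirledeb/ → kooruuppoerledeb.
Rule 2 (degemination): /pp/ is a geminate; the first /p/ deletes. /kooruuppoerledeb/ → kooruupoerledeb.
Rule 3 (nasal place assimilation): no segment meets the environment; /kooruupoerledeb/ is unchanged.
Rule 4 (intervocalic spirantization): /p/ is a stop between vowels /u/ and /o/, so it spirantizes to the fricative [f]. /d/ is a stop between vowels /e/ and /e/, so it spirantizes to the fricative [z]. /kooruupoerledeb/ → kooruufoerlezeb.
Rule 5 (final devoicing): /b/ is a voiced obstruent in word-final position, so it devoices to [p]. /kooruufoerlezeb/ → kooruufoerlezep.

kooruufoerlezep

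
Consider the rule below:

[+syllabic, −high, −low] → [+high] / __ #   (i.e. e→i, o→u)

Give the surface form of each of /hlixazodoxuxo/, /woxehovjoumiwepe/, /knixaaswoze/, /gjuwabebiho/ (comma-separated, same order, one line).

hlixazodoxuxu, woxehovjoumiwepi, knixaaswozi, gjuwabebihu

/hlixazodoxuxo/: /o/ is a mid vowel in word-final position, so it raises to [u]. → [hlixazodoxuxu].
/woxehovjoumiwepe/: /e/ is a mid vowel in word-final position, so it raises to [i]. → [woxehovjoumiwepi].
/knixaaswoze/: /e/ is a mid vowel in word-final position, so it raises to [i]. → [knixaaswozi].
/gjuwabebiho/: /o/ is a mid vowel in word-final position, so it raises to [u]. → [gjuwabebihu].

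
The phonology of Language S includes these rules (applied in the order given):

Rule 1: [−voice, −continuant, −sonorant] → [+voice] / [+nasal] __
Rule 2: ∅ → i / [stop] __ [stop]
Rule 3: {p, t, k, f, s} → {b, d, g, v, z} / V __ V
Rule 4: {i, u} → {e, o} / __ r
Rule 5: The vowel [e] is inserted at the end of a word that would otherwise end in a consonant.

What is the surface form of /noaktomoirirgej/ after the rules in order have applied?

Rule 1 (post-nasal voicing): no segment meets the environment; /noaktomoirirgej/ is unchanged.
Rule 2 (stop-cluster i-epenthesis): /k/ and /t/ form a stop–stop cluster, so [i] is inserted between them. /noaktomoirirgej/ → noakitomoirirgej.
Rule 3 (intervocalic voicing): /k/ is a voiceless obstruent between vowels /a/ and /i/, so it voices to [g]. /t/ is a voiceless obstruent between vowels /i/ and /o/, so it voices to [d]. /noakitomoirirgej/ → noagidomoirirgej.
Rule 4 (pre-rhotic lowering): /i/ is a high vowel immediately before /r/, so it lowers to [e]. /i/ is a high vowel immediately before /r/, so it lowers to [e]. /noagidomoirirgej/ → noagidomoerergej.
Rule 5 (final e-epenthesis): the form ends in the consonant /j/, so [e] is inserted word-finally. /noagidomoerergej/ → noagidomoerergeje.

noagidomoerergeje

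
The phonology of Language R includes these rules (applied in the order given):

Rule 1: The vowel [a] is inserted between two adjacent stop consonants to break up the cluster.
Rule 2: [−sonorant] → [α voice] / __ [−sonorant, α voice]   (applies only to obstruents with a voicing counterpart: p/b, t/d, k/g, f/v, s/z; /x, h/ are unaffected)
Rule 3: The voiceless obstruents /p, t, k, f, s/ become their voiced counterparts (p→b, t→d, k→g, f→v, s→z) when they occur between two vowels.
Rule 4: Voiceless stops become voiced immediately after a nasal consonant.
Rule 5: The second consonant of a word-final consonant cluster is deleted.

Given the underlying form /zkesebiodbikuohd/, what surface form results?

Rule 1 (stop-cluster a-epenthesis): /d/ and /b/ form a stop–stop cluster, so [a] is inserted between them. /zkesebiodbikuohd/ → zkesebiodabikuohd.
Rule 2 (regressive voicing assimilation): /z/ precedes the voiceless obstruent /k/, so it devoices to [s] by assimilation. /zkesebiodabikuohd/ → skesebiodabikuohd.
Rule 3 (intervocalic voicing): /s/ is a voiceless obstruent between vowels /e/ and /e/, so it voices to [z]. /k/ is a voiceless obstruent between vowels /i/ and /u/, so it voices to [g]. /skesebiodabikuohd/ → skezebiodabiguohd.
Rule 4 (post-nasal voicing): no segment meets the environment; /skezebiodabiguohd/ is unchanged.
Rule 5 (final cluster simplification): /d/ is the second consonant of a word-final cluster /hd/, so it deletes. /skezebiodabiguohd/ → skezebiodabiguoh.

skezebiodabiguoh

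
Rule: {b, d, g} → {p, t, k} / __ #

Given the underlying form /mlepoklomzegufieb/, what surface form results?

Scanning /mlepoklomzegufieb/: /g/ at position 12 is not in the conditioning environment; /b/ is a voiced stop in word-final position, so it devoices to [p].
Result: [mlepoklomzegufiep].

mlepoklomzegufiep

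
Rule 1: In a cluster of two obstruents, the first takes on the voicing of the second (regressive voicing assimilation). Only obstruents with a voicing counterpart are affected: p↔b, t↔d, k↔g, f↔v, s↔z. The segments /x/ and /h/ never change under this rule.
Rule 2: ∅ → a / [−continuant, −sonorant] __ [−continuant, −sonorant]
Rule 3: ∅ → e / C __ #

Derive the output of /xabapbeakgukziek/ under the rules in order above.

Rule 1 (regressive voicing assimilation): /p/ precedes the voiced obstruent /b/, so it voices to [b] by assimilation. /k/ precedes the voiced obstruent /g/, so it voices to [g] by assimilation. /k/ precedes the voiced obstruent /z/, so it voices to [g] by assimilation. /xabapbeakgukziek/ → xababbeaggugziek.
Rule 2 (stop-cluster a-epenthesis): /b/ and /b/ form a stop–stop cluster, so [a] is inserted between them. /g/ and /g/ form a stop–stop cluster, so [a] is inserted between them. /xababbeaggugziek/ → xabababeagagugziek.
Rule 3 (final e-epenthesis): the form ends in the consonant /k/, so [e] is inserted word-finally. /xabababeagagugziek/ → xabababeagagugzieke.

xabababeagagugzieke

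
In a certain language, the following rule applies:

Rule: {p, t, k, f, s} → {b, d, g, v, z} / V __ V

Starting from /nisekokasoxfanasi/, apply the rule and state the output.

nizegogazoxfanazi

/s/ is a voiceless obstruent between vowels /i/ and /e/, so it voices to [z].
/k/ is a voiceless obstruent between vowels /e/ and /o/, so it voices to [g].
/k/ is a voiceless obstruent between vowels /o/ and /a/, so it voices to [g].
/s/ is a voiceless obstruent between vowels /a/ and /o/, so it voices to [z].
/s/ is a voiceless obstruent between vowels /a/ and /i/, so it voices to [z].
Surface form: [nizegogazoxfanazi].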